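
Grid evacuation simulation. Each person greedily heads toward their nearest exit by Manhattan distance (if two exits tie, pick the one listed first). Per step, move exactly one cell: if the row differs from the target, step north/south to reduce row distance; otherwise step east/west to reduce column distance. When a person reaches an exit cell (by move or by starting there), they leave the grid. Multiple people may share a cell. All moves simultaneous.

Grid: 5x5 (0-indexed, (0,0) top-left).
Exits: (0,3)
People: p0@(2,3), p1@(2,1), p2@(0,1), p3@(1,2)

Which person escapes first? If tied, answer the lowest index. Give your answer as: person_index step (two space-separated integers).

Step 1: p0:(2,3)->(1,3) | p1:(2,1)->(1,1) | p2:(0,1)->(0,2) | p3:(1,2)->(0,2)
Step 2: p0:(1,3)->(0,3)->EXIT | p1:(1,1)->(0,1) | p2:(0,2)->(0,3)->EXIT | p3:(0,2)->(0,3)->EXIT
Step 3: p0:escaped | p1:(0,1)->(0,2) | p2:escaped | p3:escaped
Step 4: p0:escaped | p1:(0,2)->(0,3)->EXIT | p2:escaped | p3:escaped
Exit steps: [2, 4, 2, 2]
First to escape: p0 at step 2

Answer: 0 2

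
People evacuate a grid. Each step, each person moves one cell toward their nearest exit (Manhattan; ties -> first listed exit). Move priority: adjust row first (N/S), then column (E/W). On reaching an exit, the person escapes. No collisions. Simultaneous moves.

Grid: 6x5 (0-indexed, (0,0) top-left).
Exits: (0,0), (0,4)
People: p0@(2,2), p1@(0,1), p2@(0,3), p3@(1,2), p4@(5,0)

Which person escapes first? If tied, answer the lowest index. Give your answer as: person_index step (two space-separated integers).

Step 1: p0:(2,2)->(1,2) | p1:(0,1)->(0,0)->EXIT | p2:(0,3)->(0,4)->EXIT | p3:(1,2)->(0,2) | p4:(5,0)->(4,0)
Step 2: p0:(1,2)->(0,2) | p1:escaped | p2:escaped | p3:(0,2)->(0,1) | p4:(4,0)->(3,0)
Step 3: p0:(0,2)->(0,1) | p1:escaped | p2:escaped | p3:(0,1)->(0,0)->EXIT | p4:(3,0)->(2,0)
Step 4: p0:(0,1)->(0,0)->EXIT | p1:escaped | p2:escaped | p3:escaped | p4:(2,0)->(1,0)
Step 5: p0:escaped | p1:escaped | p2:escaped | p3:escaped | p4:(1,0)->(0,0)->EXIT
Exit steps: [4, 1, 1, 3, 5]
First to escape: p1 at step 1

Answer: 1 1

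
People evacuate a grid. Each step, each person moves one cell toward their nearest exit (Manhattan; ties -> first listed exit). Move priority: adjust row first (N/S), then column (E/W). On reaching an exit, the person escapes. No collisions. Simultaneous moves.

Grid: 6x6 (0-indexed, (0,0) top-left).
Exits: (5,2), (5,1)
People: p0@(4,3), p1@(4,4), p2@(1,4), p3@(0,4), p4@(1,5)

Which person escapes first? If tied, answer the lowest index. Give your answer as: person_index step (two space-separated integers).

Step 1: p0:(4,3)->(5,3) | p1:(4,4)->(5,4) | p2:(1,4)->(2,4) | p3:(0,4)->(1,4) | p4:(1,5)->(2,5)
Step 2: p0:(5,3)->(5,2)->EXIT | p1:(5,4)->(5,3) | p2:(2,4)->(3,4) | p3:(1,4)->(2,4) | p4:(2,5)->(3,5)
Step 3: p0:escaped | p1:(5,3)->(5,2)->EXIT | p2:(3,4)->(4,4) | p3:(2,4)->(3,4) | p4:(3,5)->(4,5)
Step 4: p0:escaped | p1:escaped | p2:(4,4)->(5,4) | p3:(3,4)->(4,4) | p4:(4,5)->(5,5)
Step 5: p0:escaped | p1:escaped | p2:(5,4)->(5,3) | p3:(4,4)->(5,4) | p4:(5,5)->(5,4)
Step 6: p0:escaped | p1:escaped | p2:(5,3)->(5,2)->EXIT | p3:(5,4)->(5,3) | p4:(5,4)->(5,3)
Step 7: p0:escaped | p1:escaped | p2:escaped | p3:(5,3)->(5,2)->EXIT | p4:(5,3)->(5,2)->EXIT
Exit steps: [2, 3, 6, 7, 7]
First to escape: p0 at step 2

Answer: 0 2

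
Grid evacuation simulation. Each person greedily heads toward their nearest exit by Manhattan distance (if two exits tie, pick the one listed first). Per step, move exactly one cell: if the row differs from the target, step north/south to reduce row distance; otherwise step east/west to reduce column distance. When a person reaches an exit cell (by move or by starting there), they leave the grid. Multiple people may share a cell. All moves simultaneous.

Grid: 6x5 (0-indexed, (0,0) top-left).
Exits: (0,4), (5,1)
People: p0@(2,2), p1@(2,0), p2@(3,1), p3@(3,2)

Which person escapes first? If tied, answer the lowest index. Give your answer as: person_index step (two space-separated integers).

Answer: 2 2

Derivation:
Step 1: p0:(2,2)->(1,2) | p1:(2,0)->(3,0) | p2:(3,1)->(4,1) | p3:(3,2)->(4,2)
Step 2: p0:(1,2)->(0,2) | p1:(3,0)->(4,0) | p2:(4,1)->(5,1)->EXIT | p3:(4,2)->(5,2)
Step 3: p0:(0,2)->(0,3) | p1:(4,0)->(5,0) | p2:escaped | p3:(5,2)->(5,1)->EXIT
Step 4: p0:(0,3)->(0,4)->EXIT | p1:(5,0)->(5,1)->EXIT | p2:escaped | p3:escaped
Exit steps: [4, 4, 2, 3]
First to escape: p2 at step 2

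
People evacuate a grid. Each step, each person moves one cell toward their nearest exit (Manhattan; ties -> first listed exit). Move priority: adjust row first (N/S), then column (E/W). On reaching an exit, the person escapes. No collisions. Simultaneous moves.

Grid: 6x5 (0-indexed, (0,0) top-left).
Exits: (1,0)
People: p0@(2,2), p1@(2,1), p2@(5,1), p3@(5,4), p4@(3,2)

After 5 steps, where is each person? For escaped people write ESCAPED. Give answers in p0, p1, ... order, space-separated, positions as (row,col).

Step 1: p0:(2,2)->(1,2) | p1:(2,1)->(1,1) | p2:(5,1)->(4,1) | p3:(5,4)->(4,4) | p4:(3,2)->(2,2)
Step 2: p0:(1,2)->(1,1) | p1:(1,1)->(1,0)->EXIT | p2:(4,1)->(3,1) | p3:(4,4)->(3,4) | p4:(2,2)->(1,2)
Step 3: p0:(1,1)->(1,0)->EXIT | p1:escaped | p2:(3,1)->(2,1) | p3:(3,4)->(2,4) | p4:(1,2)->(1,1)
Step 4: p0:escaped | p1:escaped | p2:(2,1)->(1,1) | p3:(2,4)->(1,4) | p4:(1,1)->(1,0)->EXIT
Step 5: p0:escaped | p1:escaped | p2:(1,1)->(1,0)->EXIT | p3:(1,4)->(1,3) | p4:escaped

ESCAPED ESCAPED ESCAPED (1,3) ESCAPED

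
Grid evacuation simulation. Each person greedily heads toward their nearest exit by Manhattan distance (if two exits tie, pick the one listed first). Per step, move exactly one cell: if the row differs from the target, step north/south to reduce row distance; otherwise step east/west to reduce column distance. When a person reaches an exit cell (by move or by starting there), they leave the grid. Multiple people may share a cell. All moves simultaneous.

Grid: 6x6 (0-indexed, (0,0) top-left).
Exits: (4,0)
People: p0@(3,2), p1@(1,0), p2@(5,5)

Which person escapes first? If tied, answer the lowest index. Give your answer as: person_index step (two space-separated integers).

Step 1: p0:(3,2)->(4,2) | p1:(1,0)->(2,0) | p2:(5,5)->(4,5)
Step 2: p0:(4,2)->(4,1) | p1:(2,0)->(3,0) | p2:(4,5)->(4,4)
Step 3: p0:(4,1)->(4,0)->EXIT | p1:(3,0)->(4,0)->EXIT | p2:(4,4)->(4,3)
Step 4: p0:escaped | p1:escaped | p2:(4,3)->(4,2)
Step 5: p0:escaped | p1:escaped | p2:(4,2)->(4,1)
Step 6: p0:escaped | p1:escaped | p2:(4,1)->(4,0)->EXIT
Exit steps: [3, 3, 6]
First to escape: p0 at step 3

Answer: 0 3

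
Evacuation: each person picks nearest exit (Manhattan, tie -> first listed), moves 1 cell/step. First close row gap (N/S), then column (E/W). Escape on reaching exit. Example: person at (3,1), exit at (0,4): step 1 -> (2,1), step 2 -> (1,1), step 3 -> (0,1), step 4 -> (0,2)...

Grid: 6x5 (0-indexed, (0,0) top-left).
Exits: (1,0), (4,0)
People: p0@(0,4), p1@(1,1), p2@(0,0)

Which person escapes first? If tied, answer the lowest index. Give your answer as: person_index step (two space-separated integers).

Answer: 1 1

Derivation:
Step 1: p0:(0,4)->(1,4) | p1:(1,1)->(1,0)->EXIT | p2:(0,0)->(1,0)->EXIT
Step 2: p0:(1,4)->(1,3) | p1:escaped | p2:escaped
Step 3: p0:(1,3)->(1,2) | p1:escaped | p2:escaped
Step 4: p0:(1,2)->(1,1) | p1:escaped | p2:escaped
Step 5: p0:(1,1)->(1,0)->EXIT | p1:escaped | p2:escaped
Exit steps: [5, 1, 1]
First to escape: p1 at step 1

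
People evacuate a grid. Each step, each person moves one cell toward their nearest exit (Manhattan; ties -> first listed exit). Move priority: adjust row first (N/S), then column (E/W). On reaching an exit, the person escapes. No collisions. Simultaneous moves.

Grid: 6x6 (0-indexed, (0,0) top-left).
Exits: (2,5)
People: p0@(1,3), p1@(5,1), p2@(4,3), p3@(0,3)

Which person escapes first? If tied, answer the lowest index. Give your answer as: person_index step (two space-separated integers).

Answer: 0 3

Derivation:
Step 1: p0:(1,3)->(2,3) | p1:(5,1)->(4,1) | p2:(4,3)->(3,3) | p3:(0,3)->(1,3)
Step 2: p0:(2,3)->(2,4) | p1:(4,1)->(3,1) | p2:(3,3)->(2,3) | p3:(1,3)->(2,3)
Step 3: p0:(2,4)->(2,5)->EXIT | p1:(3,1)->(2,1) | p2:(2,3)->(2,4) | p3:(2,3)->(2,4)
Step 4: p0:escaped | p1:(2,1)->(2,2) | p2:(2,4)->(2,5)->EXIT | p3:(2,4)->(2,5)->EXIT
Step 5: p0:escaped | p1:(2,2)->(2,3) | p2:escaped | p3:escaped
Step 6: p0:escaped | p1:(2,3)->(2,4) | p2:escaped | p3:escaped
Step 7: p0:escaped | p1:(2,4)->(2,5)->EXIT | p2:escaped | p3:escaped
Exit steps: [3, 7, 4, 4]
First to escape: p0 at step 3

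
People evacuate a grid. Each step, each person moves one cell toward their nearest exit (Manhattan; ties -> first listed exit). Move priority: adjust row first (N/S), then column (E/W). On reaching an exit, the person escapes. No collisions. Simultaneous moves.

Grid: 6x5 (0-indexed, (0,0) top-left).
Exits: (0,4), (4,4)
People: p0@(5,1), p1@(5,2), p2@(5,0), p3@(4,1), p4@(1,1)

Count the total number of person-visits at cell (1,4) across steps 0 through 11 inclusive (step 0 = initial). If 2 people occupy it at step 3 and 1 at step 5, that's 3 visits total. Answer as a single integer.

Answer: 0

Derivation:
Step 0: p0@(5,1) p1@(5,2) p2@(5,0) p3@(4,1) p4@(1,1) -> at (1,4): 0 [-], cum=0
Step 1: p0@(4,1) p1@(4,2) p2@(4,0) p3@(4,2) p4@(0,1) -> at (1,4): 0 [-], cum=0
Step 2: p0@(4,2) p1@(4,3) p2@(4,1) p3@(4,3) p4@(0,2) -> at (1,4): 0 [-], cum=0
Step 3: p0@(4,3) p1@ESC p2@(4,2) p3@ESC p4@(0,3) -> at (1,4): 0 [-], cum=0
Step 4: p0@ESC p1@ESC p2@(4,3) p3@ESC p4@ESC -> at (1,4): 0 [-], cum=0
Step 5: p0@ESC p1@ESC p2@ESC p3@ESC p4@ESC -> at (1,4): 0 [-], cum=0
Total visits = 0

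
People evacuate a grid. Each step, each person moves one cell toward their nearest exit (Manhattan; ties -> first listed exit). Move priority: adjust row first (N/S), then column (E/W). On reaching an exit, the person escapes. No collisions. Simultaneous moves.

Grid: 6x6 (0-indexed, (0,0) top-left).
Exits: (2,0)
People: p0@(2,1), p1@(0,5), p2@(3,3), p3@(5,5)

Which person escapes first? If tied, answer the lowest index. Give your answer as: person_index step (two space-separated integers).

Step 1: p0:(2,1)->(2,0)->EXIT | p1:(0,5)->(1,5) | p2:(3,3)->(2,3) | p3:(5,5)->(4,5)
Step 2: p0:escaped | p1:(1,5)->(2,5) | p2:(2,3)->(2,2) | p3:(4,5)->(3,5)
Step 3: p0:escaped | p1:(2,5)->(2,4) | p2:(2,2)->(2,1) | p3:(3,5)->(2,5)
Step 4: p0:escaped | p1:(2,4)->(2,3) | p2:(2,1)->(2,0)->EXIT | p3:(2,5)->(2,4)
Step 5: p0:escaped | p1:(2,3)->(2,2) | p2:escaped | p3:(2,4)->(2,3)
Step 6: p0:escaped | p1:(2,2)->(2,1) | p2:escaped | p3:(2,3)->(2,2)
Step 7: p0:escaped | p1:(2,1)->(2,0)->EXIT | p2:escaped | p3:(2,2)->(2,1)
Step 8: p0:escaped | p1:escaped | p2:escaped | p3:(2,1)->(2,0)->EXIT
Exit steps: [1, 7, 4, 8]
First to escape: p0 at step 1

Answer: 0 1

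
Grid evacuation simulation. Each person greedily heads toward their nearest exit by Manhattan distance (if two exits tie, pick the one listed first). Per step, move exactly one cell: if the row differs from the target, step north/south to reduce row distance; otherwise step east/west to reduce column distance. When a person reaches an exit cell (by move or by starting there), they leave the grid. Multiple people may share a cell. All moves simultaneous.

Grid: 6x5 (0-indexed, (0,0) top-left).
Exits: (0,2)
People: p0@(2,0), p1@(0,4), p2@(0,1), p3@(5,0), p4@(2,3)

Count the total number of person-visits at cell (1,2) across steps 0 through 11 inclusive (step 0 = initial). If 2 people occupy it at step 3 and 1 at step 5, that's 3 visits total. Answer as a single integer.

Answer: 0

Derivation:
Step 0: p0@(2,0) p1@(0,4) p2@(0,1) p3@(5,0) p4@(2,3) -> at (1,2): 0 [-], cum=0
Step 1: p0@(1,0) p1@(0,3) p2@ESC p3@(4,0) p4@(1,3) -> at (1,2): 0 [-], cum=0
Step 2: p0@(0,0) p1@ESC p2@ESC p3@(3,0) p4@(0,3) -> at (1,2): 0 [-], cum=0
Step 3: p0@(0,1) p1@ESC p2@ESC p3@(2,0) p4@ESC -> at (1,2): 0 [-], cum=0
Step 4: p0@ESC p1@ESC p2@ESC p3@(1,0) p4@ESC -> at (1,2): 0 [-], cum=0
Step 5: p0@ESC p1@ESC p2@ESC p3@(0,0) p4@ESC -> at (1,2): 0 [-], cum=0
Step 6: p0@ESC p1@ESC p2@ESC p3@(0,1) p4@ESC -> at (1,2): 0 [-], cum=0
Step 7: p0@ESC p1@ESC p2@ESC p3@ESC p4@ESC -> at (1,2): 0 [-], cum=0
Total visits = 0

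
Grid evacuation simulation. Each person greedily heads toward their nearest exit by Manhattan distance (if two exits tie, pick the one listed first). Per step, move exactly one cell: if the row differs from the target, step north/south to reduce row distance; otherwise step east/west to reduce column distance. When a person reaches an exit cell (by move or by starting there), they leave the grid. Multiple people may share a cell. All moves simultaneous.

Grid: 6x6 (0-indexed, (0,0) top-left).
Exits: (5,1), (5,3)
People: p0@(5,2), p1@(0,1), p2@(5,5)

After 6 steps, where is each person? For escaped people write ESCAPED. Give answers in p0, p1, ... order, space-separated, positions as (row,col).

Step 1: p0:(5,2)->(5,1)->EXIT | p1:(0,1)->(1,1) | p2:(5,5)->(5,4)
Step 2: p0:escaped | p1:(1,1)->(2,1) | p2:(5,4)->(5,3)->EXIT
Step 3: p0:escaped | p1:(2,1)->(3,1) | p2:escaped
Step 4: p0:escaped | p1:(3,1)->(4,1) | p2:escaped
Step 5: p0:escaped | p1:(4,1)->(5,1)->EXIT | p2:escaped

ESCAPED ESCAPED ESCAPED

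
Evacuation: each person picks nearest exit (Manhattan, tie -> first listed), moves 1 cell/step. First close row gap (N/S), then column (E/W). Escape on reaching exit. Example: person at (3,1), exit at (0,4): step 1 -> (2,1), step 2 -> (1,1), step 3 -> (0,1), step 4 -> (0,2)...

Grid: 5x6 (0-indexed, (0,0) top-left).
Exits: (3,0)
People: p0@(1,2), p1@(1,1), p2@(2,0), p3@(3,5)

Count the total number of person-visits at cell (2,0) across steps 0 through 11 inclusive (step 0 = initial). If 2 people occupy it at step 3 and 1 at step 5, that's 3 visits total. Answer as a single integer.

Step 0: p0@(1,2) p1@(1,1) p2@(2,0) p3@(3,5) -> at (2,0): 1 [p2], cum=1
Step 1: p0@(2,2) p1@(2,1) p2@ESC p3@(3,4) -> at (2,0): 0 [-], cum=1
Step 2: p0@(3,2) p1@(3,1) p2@ESC p3@(3,3) -> at (2,0): 0 [-], cum=1
Step 3: p0@(3,1) p1@ESC p2@ESC p3@(3,2) -> at (2,0): 0 [-], cum=1
Step 4: p0@ESC p1@ESC p2@ESC p3@(3,1) -> at (2,0): 0 [-], cum=1
Step 5: p0@ESC p1@ESC p2@ESC p3@ESC -> at (2,0): 0 [-], cum=1
Total visits = 1

Answer: 1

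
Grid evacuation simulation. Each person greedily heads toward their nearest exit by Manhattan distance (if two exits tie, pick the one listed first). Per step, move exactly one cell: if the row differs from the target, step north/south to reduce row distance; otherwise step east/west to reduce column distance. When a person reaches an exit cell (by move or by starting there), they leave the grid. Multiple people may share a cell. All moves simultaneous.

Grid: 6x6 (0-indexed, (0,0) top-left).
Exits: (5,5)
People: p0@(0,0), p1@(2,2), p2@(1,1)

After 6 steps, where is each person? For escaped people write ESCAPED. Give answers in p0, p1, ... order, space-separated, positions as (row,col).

Step 1: p0:(0,0)->(1,0) | p1:(2,2)->(3,2) | p2:(1,1)->(2,1)
Step 2: p0:(1,0)->(2,0) | p1:(3,2)->(4,2) | p2:(2,1)->(3,1)
Step 3: p0:(2,0)->(3,0) | p1:(4,2)->(5,2) | p2:(3,1)->(4,1)
Step 4: p0:(3,0)->(4,0) | p1:(5,2)->(5,3) | p2:(4,1)->(5,1)
Step 5: p0:(4,0)->(5,0) | p1:(5,3)->(5,4) | p2:(5,1)->(5,2)
Step 6: p0:(5,0)->(5,1) | p1:(5,4)->(5,5)->EXIT | p2:(5,2)->(5,3)

(5,1) ESCAPED (5,3)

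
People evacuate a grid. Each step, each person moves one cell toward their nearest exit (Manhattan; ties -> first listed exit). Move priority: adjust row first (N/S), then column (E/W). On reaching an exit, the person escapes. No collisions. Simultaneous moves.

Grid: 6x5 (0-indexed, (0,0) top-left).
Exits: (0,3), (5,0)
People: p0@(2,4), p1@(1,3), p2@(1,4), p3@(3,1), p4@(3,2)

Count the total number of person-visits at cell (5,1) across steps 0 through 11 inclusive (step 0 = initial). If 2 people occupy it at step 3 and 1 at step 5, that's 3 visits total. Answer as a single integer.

Answer: 1

Derivation:
Step 0: p0@(2,4) p1@(1,3) p2@(1,4) p3@(3,1) p4@(3,2) -> at (5,1): 0 [-], cum=0
Step 1: p0@(1,4) p1@ESC p2@(0,4) p3@(4,1) p4@(2,2) -> at (5,1): 0 [-], cum=0
Step 2: p0@(0,4) p1@ESC p2@ESC p3@(5,1) p4@(1,2) -> at (5,1): 1 [p3], cum=1
Step 3: p0@ESC p1@ESC p2@ESC p3@ESC p4@(0,2) -> at (5,1): 0 [-], cum=1
Step 4: p0@ESC p1@ESC p2@ESC p3@ESC p4@ESC -> at (5,1): 0 [-], cum=1
Total visits = 1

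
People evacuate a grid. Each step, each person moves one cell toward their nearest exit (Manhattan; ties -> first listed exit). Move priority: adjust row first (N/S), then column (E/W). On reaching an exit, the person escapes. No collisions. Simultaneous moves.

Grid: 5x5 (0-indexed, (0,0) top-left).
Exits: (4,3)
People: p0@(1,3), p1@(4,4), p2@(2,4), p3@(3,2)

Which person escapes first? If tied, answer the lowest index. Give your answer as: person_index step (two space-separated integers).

Answer: 1 1

Derivation:
Step 1: p0:(1,3)->(2,3) | p1:(4,4)->(4,3)->EXIT | p2:(2,4)->(3,4) | p3:(3,2)->(4,2)
Step 2: p0:(2,3)->(3,3) | p1:escaped | p2:(3,4)->(4,4) | p3:(4,2)->(4,3)->EXIT
Step 3: p0:(3,3)->(4,3)->EXIT | p1:escaped | p2:(4,4)->(4,3)->EXIT | p3:escaped
Exit steps: [3, 1, 3, 2]
First to escape: p1 at step 1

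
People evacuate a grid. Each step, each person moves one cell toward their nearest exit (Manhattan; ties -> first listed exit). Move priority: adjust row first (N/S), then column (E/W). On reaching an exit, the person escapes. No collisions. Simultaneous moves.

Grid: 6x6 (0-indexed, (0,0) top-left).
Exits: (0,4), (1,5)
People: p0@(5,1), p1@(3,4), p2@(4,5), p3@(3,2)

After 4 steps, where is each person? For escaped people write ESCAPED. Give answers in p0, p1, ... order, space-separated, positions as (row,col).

Step 1: p0:(5,1)->(4,1) | p1:(3,4)->(2,4) | p2:(4,5)->(3,5) | p3:(3,2)->(2,2)
Step 2: p0:(4,1)->(3,1) | p1:(2,4)->(1,4) | p2:(3,5)->(2,5) | p3:(2,2)->(1,2)
Step 3: p0:(3,1)->(2,1) | p1:(1,4)->(0,4)->EXIT | p2:(2,5)->(1,5)->EXIT | p3:(1,2)->(0,2)
Step 4: p0:(2,1)->(1,1) | p1:escaped | p2:escaped | p3:(0,2)->(0,3)

(1,1) ESCAPED ESCAPED (0,3)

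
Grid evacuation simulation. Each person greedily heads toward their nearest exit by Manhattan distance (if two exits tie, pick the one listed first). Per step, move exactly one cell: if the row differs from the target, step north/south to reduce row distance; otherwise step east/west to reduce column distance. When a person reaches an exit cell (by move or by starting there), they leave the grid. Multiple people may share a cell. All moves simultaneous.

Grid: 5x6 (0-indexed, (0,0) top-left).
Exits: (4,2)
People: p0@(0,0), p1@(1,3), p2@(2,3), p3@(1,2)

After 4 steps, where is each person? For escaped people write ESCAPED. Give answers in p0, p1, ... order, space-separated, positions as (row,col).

Step 1: p0:(0,0)->(1,0) | p1:(1,3)->(2,3) | p2:(2,3)->(3,3) | p3:(1,2)->(2,2)
Step 2: p0:(1,0)->(2,0) | p1:(2,3)->(3,3) | p2:(3,3)->(4,3) | p3:(2,2)->(3,2)
Step 3: p0:(2,0)->(3,0) | p1:(3,3)->(4,3) | p2:(4,3)->(4,2)->EXIT | p3:(3,2)->(4,2)->EXIT
Step 4: p0:(3,0)->(4,0) | p1:(4,3)->(4,2)->EXIT | p2:escaped | p3:escaped

(4,0) ESCAPED ESCAPED ESCAPED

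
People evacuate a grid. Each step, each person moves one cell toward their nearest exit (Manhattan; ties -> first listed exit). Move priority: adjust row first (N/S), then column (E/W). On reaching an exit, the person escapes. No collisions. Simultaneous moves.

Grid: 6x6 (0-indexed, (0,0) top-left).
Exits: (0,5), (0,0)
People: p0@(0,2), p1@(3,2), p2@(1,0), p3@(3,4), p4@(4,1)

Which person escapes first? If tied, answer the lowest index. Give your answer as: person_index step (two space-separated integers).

Answer: 2 1

Derivation:
Step 1: p0:(0,2)->(0,1) | p1:(3,2)->(2,2) | p2:(1,0)->(0,0)->EXIT | p3:(3,4)->(2,4) | p4:(4,1)->(3,1)
Step 2: p0:(0,1)->(0,0)->EXIT | p1:(2,2)->(1,2) | p2:escaped | p3:(2,4)->(1,4) | p4:(3,1)->(2,1)
Step 3: p0:escaped | p1:(1,2)->(0,2) | p2:escaped | p3:(1,4)->(0,4) | p4:(2,1)->(1,1)
Step 4: p0:escaped | p1:(0,2)->(0,1) | p2:escaped | p3:(0,4)->(0,5)->EXIT | p4:(1,1)->(0,1)
Step 5: p0:escaped | p1:(0,1)->(0,0)->EXIT | p2:escaped | p3:escaped | p4:(0,1)->(0,0)->EXIT
Exit steps: [2, 5, 1, 4, 5]
First to escape: p2 at step 1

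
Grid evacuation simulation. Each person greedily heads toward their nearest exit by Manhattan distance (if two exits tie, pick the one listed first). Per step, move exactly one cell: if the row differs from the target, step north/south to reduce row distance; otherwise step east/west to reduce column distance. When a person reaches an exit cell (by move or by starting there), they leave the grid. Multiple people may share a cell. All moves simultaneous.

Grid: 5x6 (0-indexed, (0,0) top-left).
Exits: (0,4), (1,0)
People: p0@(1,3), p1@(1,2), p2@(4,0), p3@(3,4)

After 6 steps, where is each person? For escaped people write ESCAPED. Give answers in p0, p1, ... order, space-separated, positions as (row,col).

Step 1: p0:(1,3)->(0,3) | p1:(1,2)->(1,1) | p2:(4,0)->(3,0) | p3:(3,4)->(2,4)
Step 2: p0:(0,3)->(0,4)->EXIT | p1:(1,1)->(1,0)->EXIT | p2:(3,0)->(2,0) | p3:(2,4)->(1,4)
Step 3: p0:escaped | p1:escaped | p2:(2,0)->(1,0)->EXIT | p3:(1,4)->(0,4)->EXIT

ESCAPED ESCAPED ESCAPED ESCAPED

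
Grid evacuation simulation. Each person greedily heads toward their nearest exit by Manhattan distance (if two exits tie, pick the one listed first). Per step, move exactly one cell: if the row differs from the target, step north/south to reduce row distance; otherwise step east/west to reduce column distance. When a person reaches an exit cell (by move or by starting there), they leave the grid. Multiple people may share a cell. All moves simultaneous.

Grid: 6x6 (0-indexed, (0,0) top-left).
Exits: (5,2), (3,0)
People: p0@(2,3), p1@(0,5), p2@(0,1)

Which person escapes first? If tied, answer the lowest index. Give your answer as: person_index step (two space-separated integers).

Step 1: p0:(2,3)->(3,3) | p1:(0,5)->(1,5) | p2:(0,1)->(1,1)
Step 2: p0:(3,3)->(4,3) | p1:(1,5)->(2,5) | p2:(1,1)->(2,1)
Step 3: p0:(4,3)->(5,3) | p1:(2,5)->(3,5) | p2:(2,1)->(3,1)
Step 4: p0:(5,3)->(5,2)->EXIT | p1:(3,5)->(4,5) | p2:(3,1)->(3,0)->EXIT
Step 5: p0:escaped | p1:(4,5)->(5,5) | p2:escaped
Step 6: p0:escaped | p1:(5,5)->(5,4) | p2:escaped
Step 7: p0:escaped | p1:(5,4)->(5,3) | p2:escaped
Step 8: p0:escaped | p1:(5,3)->(5,2)->EXIT | p2:escaped
Exit steps: [4, 8, 4]
First to escape: p0 at step 4

Answer: 0 4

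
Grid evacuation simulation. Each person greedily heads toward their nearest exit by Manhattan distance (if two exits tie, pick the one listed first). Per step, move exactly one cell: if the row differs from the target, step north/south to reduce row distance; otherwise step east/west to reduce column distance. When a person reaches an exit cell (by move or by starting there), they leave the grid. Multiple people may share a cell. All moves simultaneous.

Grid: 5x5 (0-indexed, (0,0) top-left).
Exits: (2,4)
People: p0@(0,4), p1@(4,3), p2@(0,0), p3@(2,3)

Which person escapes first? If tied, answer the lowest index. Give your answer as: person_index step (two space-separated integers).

Answer: 3 1

Derivation:
Step 1: p0:(0,4)->(1,4) | p1:(4,3)->(3,3) | p2:(0,0)->(1,0) | p3:(2,3)->(2,4)->EXIT
Step 2: p0:(1,4)->(2,4)->EXIT | p1:(3,3)->(2,3) | p2:(1,0)->(2,0) | p3:escaped
Step 3: p0:escaped | p1:(2,3)->(2,4)->EXIT | p2:(2,0)->(2,1) | p3:escaped
Step 4: p0:escaped | p1:escaped | p2:(2,1)->(2,2) | p3:escaped
Step 5: p0:escaped | p1:escaped | p2:(2,2)->(2,3) | p3:escaped
Step 6: p0:escaped | p1:escaped | p2:(2,3)->(2,4)->EXIT | p3:escaped
Exit steps: [2, 3, 6, 1]
First to escape: p3 at step 1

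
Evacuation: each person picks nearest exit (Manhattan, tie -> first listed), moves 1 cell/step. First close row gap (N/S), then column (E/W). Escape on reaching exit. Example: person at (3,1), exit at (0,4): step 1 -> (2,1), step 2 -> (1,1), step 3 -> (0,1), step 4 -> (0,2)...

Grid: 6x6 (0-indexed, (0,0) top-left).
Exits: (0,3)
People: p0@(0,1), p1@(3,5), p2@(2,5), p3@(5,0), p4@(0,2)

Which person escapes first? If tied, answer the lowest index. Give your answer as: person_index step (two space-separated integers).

Step 1: p0:(0,1)->(0,2) | p1:(3,5)->(2,5) | p2:(2,5)->(1,5) | p3:(5,0)->(4,0) | p4:(0,2)->(0,3)->EXIT
Step 2: p0:(0,2)->(0,3)->EXIT | p1:(2,5)->(1,5) | p2:(1,5)->(0,5) | p3:(4,0)->(3,0) | p4:escaped
Step 3: p0:escaped | p1:(1,5)->(0,5) | p2:(0,5)->(0,4) | p3:(3,0)->(2,0) | p4:escaped
Step 4: p0:escaped | p1:(0,5)->(0,4) | p2:(0,4)->(0,3)->EXIT | p3:(2,0)->(1,0) | p4:escaped
Step 5: p0:escaped | p1:(0,4)->(0,3)->EXIT | p2:escaped | p3:(1,0)->(0,0) | p4:escaped
Step 6: p0:escaped | p1:escaped | p2:escaped | p3:(0,0)->(0,1) | p4:escaped
Step 7: p0:escaped | p1:escaped | p2:escaped | p3:(0,1)->(0,2) | p4:escaped
Step 8: p0:escaped | p1:escaped | p2:escaped | p3:(0,2)->(0,3)->EXIT | p4:escaped
Exit steps: [2, 5, 4, 8, 1]
First to escape: p4 at step 1

Answer: 4 1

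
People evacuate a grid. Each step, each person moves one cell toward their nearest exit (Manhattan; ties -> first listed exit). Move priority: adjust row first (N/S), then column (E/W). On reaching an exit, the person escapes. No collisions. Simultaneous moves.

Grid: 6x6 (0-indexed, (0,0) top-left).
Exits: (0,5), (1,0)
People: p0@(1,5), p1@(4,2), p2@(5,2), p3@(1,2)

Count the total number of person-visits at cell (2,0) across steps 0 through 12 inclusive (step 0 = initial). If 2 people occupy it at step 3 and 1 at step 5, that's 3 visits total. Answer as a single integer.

Step 0: p0@(1,5) p1@(4,2) p2@(5,2) p3@(1,2) -> at (2,0): 0 [-], cum=0
Step 1: p0@ESC p1@(3,2) p2@(4,2) p3@(1,1) -> at (2,0): 0 [-], cum=0
Step 2: p0@ESC p1@(2,2) p2@(3,2) p3@ESC -> at (2,0): 0 [-], cum=0
Step 3: p0@ESC p1@(1,2) p2@(2,2) p3@ESC -> at (2,0): 0 [-], cum=0
Step 4: p0@ESC p1@(1,1) p2@(1,2) p3@ESC -> at (2,0): 0 [-], cum=0
Step 5: p0@ESC p1@ESC p2@(1,1) p3@ESC -> at (2,0): 0 [-], cum=0
Step 6: p0@ESC p1@ESC p2@ESC p3@ESC -> at (2,0): 0 [-], cum=0
Total visits = 0

Answer: 0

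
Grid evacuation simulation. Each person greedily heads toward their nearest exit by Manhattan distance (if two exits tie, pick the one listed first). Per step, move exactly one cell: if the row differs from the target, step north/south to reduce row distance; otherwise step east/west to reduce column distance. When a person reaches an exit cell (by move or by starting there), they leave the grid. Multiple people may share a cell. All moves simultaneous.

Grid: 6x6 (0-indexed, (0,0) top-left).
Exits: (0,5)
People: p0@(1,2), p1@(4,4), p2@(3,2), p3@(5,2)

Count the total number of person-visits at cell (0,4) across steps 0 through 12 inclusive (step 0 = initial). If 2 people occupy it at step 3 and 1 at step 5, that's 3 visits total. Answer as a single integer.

Step 0: p0@(1,2) p1@(4,4) p2@(3,2) p3@(5,2) -> at (0,4): 0 [-], cum=0
Step 1: p0@(0,2) p1@(3,4) p2@(2,2) p3@(4,2) -> at (0,4): 0 [-], cum=0
Step 2: p0@(0,3) p1@(2,4) p2@(1,2) p3@(3,2) -> at (0,4): 0 [-], cum=0
Step 3: p0@(0,4) p1@(1,4) p2@(0,2) p3@(2,2) -> at (0,4): 1 [p0], cum=1
Step 4: p0@ESC p1@(0,4) p2@(0,3) p3@(1,2) -> at (0,4): 1 [p1], cum=2
Step 5: p0@ESC p1@ESC p2@(0,4) p3@(0,2) -> at (0,4): 1 [p2], cum=3
Step 6: p0@ESC p1@ESC p2@ESC p3@(0,3) -> at (0,4): 0 [-], cum=3
Step 7: p0@ESC p1@ESC p2@ESC p3@(0,4) -> at (0,4): 1 [p3], cum=4
Step 8: p0@ESC p1@ESC p2@ESC p3@ESC -> at (0,4): 0 [-], cum=4
Total visits = 4

Answer: 4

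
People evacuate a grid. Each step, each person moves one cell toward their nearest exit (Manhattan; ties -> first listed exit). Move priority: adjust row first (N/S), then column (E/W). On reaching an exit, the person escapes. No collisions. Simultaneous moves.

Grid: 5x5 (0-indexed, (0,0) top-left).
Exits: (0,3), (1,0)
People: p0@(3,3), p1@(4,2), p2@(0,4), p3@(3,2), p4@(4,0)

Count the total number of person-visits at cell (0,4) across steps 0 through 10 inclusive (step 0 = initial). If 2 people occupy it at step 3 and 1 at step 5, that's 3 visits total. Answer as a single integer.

Answer: 1

Derivation:
Step 0: p0@(3,3) p1@(4,2) p2@(0,4) p3@(3,2) p4@(4,0) -> at (0,4): 1 [p2], cum=1
Step 1: p0@(2,3) p1@(3,2) p2@ESC p3@(2,2) p4@(3,0) -> at (0,4): 0 [-], cum=1
Step 2: p0@(1,3) p1@(2,2) p2@ESC p3@(1,2) p4@(2,0) -> at (0,4): 0 [-], cum=1
Step 3: p0@ESC p1@(1,2) p2@ESC p3@(0,2) p4@ESC -> at (0,4): 0 [-], cum=1
Step 4: p0@ESC p1@(0,2) p2@ESC p3@ESC p4@ESC -> at (0,4): 0 [-], cum=1
Step 5: p0@ESC p1@ESC p2@ESC p3@ESC p4@ESC -> at (0,4): 0 [-], cum=1
Total visits = 1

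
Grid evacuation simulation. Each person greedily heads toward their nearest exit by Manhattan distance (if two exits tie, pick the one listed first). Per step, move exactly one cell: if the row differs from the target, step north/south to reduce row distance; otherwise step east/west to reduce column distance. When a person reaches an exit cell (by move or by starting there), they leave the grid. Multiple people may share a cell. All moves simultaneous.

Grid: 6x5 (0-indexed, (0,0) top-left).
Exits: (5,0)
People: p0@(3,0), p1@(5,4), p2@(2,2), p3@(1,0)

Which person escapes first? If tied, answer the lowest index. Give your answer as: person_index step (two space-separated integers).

Answer: 0 2

Derivation:
Step 1: p0:(3,0)->(4,0) | p1:(5,4)->(5,3) | p2:(2,2)->(3,2) | p3:(1,0)->(2,0)
Step 2: p0:(4,0)->(5,0)->EXIT | p1:(5,3)->(5,2) | p2:(3,2)->(4,2) | p3:(2,0)->(3,0)
Step 3: p0:escaped | p1:(5,2)->(5,1) | p2:(4,2)->(5,2) | p3:(3,0)->(4,0)
Step 4: p0:escaped | p1:(5,1)->(5,0)->EXIT | p2:(5,2)->(5,1) | p3:(4,0)->(5,0)->EXIT
Step 5: p0:escaped | p1:escaped | p2:(5,1)->(5,0)->EXIT | p3:escaped
Exit steps: [2, 4, 5, 4]
First to escape: p0 at step 2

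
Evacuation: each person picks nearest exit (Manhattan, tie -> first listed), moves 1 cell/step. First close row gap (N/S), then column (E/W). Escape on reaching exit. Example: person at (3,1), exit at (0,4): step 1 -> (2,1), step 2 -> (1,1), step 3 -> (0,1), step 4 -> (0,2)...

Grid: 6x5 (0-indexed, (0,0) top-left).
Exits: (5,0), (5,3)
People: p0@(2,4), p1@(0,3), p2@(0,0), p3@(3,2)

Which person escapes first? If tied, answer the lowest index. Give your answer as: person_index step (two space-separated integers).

Answer: 3 3

Derivation:
Step 1: p0:(2,4)->(3,4) | p1:(0,3)->(1,3) | p2:(0,0)->(1,0) | p3:(3,2)->(4,2)
Step 2: p0:(3,4)->(4,4) | p1:(1,3)->(2,3) | p2:(1,0)->(2,0) | p3:(4,2)->(5,2)
Step 3: p0:(4,4)->(5,4) | p1:(2,3)->(3,3) | p2:(2,0)->(3,0) | p3:(5,2)->(5,3)->EXIT
Step 4: p0:(5,4)->(5,3)->EXIT | p1:(3,3)->(4,3) | p2:(3,0)->(4,0) | p3:escaped
Step 5: p0:escaped | p1:(4,3)->(5,3)->EXIT | p2:(4,0)->(5,0)->EXIT | p3:escaped
Exit steps: [4, 5, 5, 3]
First to escape: p3 at step 3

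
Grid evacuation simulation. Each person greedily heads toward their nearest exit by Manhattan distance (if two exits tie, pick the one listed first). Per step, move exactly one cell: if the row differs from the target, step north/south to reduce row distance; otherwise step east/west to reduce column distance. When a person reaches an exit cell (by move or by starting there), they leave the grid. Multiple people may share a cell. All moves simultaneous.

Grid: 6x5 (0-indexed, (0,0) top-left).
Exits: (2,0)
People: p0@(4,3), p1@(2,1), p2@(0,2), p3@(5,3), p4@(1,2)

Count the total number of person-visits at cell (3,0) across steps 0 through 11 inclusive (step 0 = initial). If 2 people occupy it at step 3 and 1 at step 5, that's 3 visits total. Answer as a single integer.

Step 0: p0@(4,3) p1@(2,1) p2@(0,2) p3@(5,3) p4@(1,2) -> at (3,0): 0 [-], cum=0
Step 1: p0@(3,3) p1@ESC p2@(1,2) p3@(4,3) p4@(2,2) -> at (3,0): 0 [-], cum=0
Step 2: p0@(2,3) p1@ESC p2@(2,2) p3@(3,3) p4@(2,1) -> at (3,0): 0 [-], cum=0
Step 3: p0@(2,2) p1@ESC p2@(2,1) p3@(2,3) p4@ESC -> at (3,0): 0 [-], cum=0
Step 4: p0@(2,1) p1@ESC p2@ESC p3@(2,2) p4@ESC -> at (3,0): 0 [-], cum=0
Step 5: p0@ESC p1@ESC p2@ESC p3@(2,1) p4@ESC -> at (3,0): 0 [-], cum=0
Step 6: p0@ESC p1@ESC p2@ESC p3@ESC p4@ESC -> at (3,0): 0 [-], cum=0
Total visits = 0

Answer: 0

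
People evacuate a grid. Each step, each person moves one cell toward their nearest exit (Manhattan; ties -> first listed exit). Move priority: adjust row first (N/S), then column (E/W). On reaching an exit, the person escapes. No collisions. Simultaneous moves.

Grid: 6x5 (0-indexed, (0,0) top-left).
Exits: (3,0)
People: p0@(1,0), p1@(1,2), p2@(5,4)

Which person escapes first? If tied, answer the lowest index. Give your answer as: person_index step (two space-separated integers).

Answer: 0 2

Derivation:
Step 1: p0:(1,0)->(2,0) | p1:(1,2)->(2,2) | p2:(5,4)->(4,4)
Step 2: p0:(2,0)->(3,0)->EXIT | p1:(2,2)->(3,2) | p2:(4,4)->(3,4)
Step 3: p0:escaped | p1:(3,2)->(3,1) | p2:(3,4)->(3,3)
Step 4: p0:escaped | p1:(3,1)->(3,0)->EXIT | p2:(3,3)->(3,2)
Step 5: p0:escaped | p1:escaped | p2:(3,2)->(3,1)
Step 6: p0:escaped | p1:escaped | p2:(3,1)->(3,0)->EXIT
Exit steps: [2, 4, 6]
First to escape: p0 at step 2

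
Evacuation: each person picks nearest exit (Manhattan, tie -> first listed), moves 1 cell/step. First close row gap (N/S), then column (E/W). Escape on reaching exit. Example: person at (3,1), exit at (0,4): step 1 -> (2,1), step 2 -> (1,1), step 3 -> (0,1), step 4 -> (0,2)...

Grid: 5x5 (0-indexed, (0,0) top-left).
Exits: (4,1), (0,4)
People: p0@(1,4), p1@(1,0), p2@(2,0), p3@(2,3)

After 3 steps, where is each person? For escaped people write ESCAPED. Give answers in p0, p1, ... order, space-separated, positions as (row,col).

Step 1: p0:(1,4)->(0,4)->EXIT | p1:(1,0)->(2,0) | p2:(2,0)->(3,0) | p3:(2,3)->(1,3)
Step 2: p0:escaped | p1:(2,0)->(3,0) | p2:(3,0)->(4,0) | p3:(1,3)->(0,3)
Step 3: p0:escaped | p1:(3,0)->(4,0) | p2:(4,0)->(4,1)->EXIT | p3:(0,3)->(0,4)->EXIT

ESCAPED (4,0) ESCAPED ESCAPED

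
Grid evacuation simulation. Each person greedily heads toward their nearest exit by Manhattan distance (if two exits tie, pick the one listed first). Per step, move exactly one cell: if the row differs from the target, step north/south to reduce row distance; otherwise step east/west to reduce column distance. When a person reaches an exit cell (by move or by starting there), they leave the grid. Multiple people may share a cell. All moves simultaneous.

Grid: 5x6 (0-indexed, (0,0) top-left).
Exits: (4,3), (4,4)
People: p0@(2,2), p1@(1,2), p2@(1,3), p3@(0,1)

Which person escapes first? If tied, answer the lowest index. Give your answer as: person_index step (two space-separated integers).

Step 1: p0:(2,2)->(3,2) | p1:(1,2)->(2,2) | p2:(1,3)->(2,3) | p3:(0,1)->(1,1)
Step 2: p0:(3,2)->(4,2) | p1:(2,2)->(3,2) | p2:(2,3)->(3,3) | p3:(1,1)->(2,1)
Step 3: p0:(4,2)->(4,3)->EXIT | p1:(3,2)->(4,2) | p2:(3,3)->(4,3)->EXIT | p3:(2,1)->(3,1)
Step 4: p0:escaped | p1:(4,2)->(4,3)->EXIT | p2:escaped | p3:(3,1)->(4,1)
Step 5: p0:escaped | p1:escaped | p2:escaped | p3:(4,1)->(4,2)
Step 6: p0:escaped | p1:escaped | p2:escaped | p3:(4,2)->(4,3)->EXIT
Exit steps: [3, 4, 3, 6]
First to escape: p0 at step 3

Answer: 0 3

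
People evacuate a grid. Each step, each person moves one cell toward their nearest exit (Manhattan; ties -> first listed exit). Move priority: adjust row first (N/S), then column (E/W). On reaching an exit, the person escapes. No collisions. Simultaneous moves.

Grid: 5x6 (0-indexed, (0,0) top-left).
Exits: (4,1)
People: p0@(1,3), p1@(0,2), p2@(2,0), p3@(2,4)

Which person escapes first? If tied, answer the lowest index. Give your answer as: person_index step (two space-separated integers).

Answer: 2 3

Derivation:
Step 1: p0:(1,3)->(2,3) | p1:(0,2)->(1,2) | p2:(2,0)->(3,0) | p3:(2,4)->(3,4)
Step 2: p0:(2,3)->(3,3) | p1:(1,2)->(2,2) | p2:(3,0)->(4,0) | p3:(3,4)->(4,4)
Step 3: p0:(3,3)->(4,3) | p1:(2,2)->(3,2) | p2:(4,0)->(4,1)->EXIT | p3:(4,4)->(4,3)
Step 4: p0:(4,3)->(4,2) | p1:(3,2)->(4,2) | p2:escaped | p3:(4,3)->(4,2)
Step 5: p0:(4,2)->(4,1)->EXIT | p1:(4,2)->(4,1)->EXIT | p2:escaped | p3:(4,2)->(4,1)->EXIT
Exit steps: [5, 5, 3, 5]
First to escape: p2 at step 3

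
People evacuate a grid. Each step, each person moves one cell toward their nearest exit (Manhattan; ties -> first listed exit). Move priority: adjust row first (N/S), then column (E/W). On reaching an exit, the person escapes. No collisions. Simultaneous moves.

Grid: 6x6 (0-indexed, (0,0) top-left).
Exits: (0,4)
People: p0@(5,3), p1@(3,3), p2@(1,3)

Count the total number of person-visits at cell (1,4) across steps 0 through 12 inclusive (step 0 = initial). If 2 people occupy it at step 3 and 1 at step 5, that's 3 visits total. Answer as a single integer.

Step 0: p0@(5,3) p1@(3,3) p2@(1,3) -> at (1,4): 0 [-], cum=0
Step 1: p0@(4,3) p1@(2,3) p2@(0,3) -> at (1,4): 0 [-], cum=0
Step 2: p0@(3,3) p1@(1,3) p2@ESC -> at (1,4): 0 [-], cum=0
Step 3: p0@(2,3) p1@(0,3) p2@ESC -> at (1,4): 0 [-], cum=0
Step 4: p0@(1,3) p1@ESC p2@ESC -> at (1,4): 0 [-], cum=0
Step 5: p0@(0,3) p1@ESC p2@ESC -> at (1,4): 0 [-], cum=0
Step 6: p0@ESC p1@ESC p2@ESC -> at (1,4): 0 [-], cum=0
Total visits = 0

Answer: 0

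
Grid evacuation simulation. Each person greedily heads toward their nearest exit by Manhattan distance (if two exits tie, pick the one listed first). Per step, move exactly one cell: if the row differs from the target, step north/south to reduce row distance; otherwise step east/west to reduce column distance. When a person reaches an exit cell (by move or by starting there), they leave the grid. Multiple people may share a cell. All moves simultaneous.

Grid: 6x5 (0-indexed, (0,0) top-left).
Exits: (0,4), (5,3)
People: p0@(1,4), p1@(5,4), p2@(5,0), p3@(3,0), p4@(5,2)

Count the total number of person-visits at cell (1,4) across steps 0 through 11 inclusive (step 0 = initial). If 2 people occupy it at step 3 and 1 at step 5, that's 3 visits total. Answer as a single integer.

Answer: 1

Derivation:
Step 0: p0@(1,4) p1@(5,4) p2@(5,0) p3@(3,0) p4@(5,2) -> at (1,4): 1 [p0], cum=1
Step 1: p0@ESC p1@ESC p2@(5,1) p3@(4,0) p4@ESC -> at (1,4): 0 [-], cum=1
Step 2: p0@ESC p1@ESC p2@(5,2) p3@(5,0) p4@ESC -> at (1,4): 0 [-], cum=1
Step 3: p0@ESC p1@ESC p2@ESC p3@(5,1) p4@ESC -> at (1,4): 0 [-], cum=1
Step 4: p0@ESC p1@ESC p2@ESC p3@(5,2) p4@ESC -> at (1,4): 0 [-], cum=1
Step 5: p0@ESC p1@ESC p2@ESC p3@ESC p4@ESC -> at (1,4): 0 [-], cum=1
Total visits = 1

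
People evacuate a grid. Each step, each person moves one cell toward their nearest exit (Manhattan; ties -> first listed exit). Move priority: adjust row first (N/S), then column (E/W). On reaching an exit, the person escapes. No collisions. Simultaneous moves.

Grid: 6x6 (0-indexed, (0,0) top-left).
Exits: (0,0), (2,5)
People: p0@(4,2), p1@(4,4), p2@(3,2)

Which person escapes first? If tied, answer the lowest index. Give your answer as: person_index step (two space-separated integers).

Answer: 1 3

Derivation:
Step 1: p0:(4,2)->(3,2) | p1:(4,4)->(3,4) | p2:(3,2)->(2,2)
Step 2: p0:(3,2)->(2,2) | p1:(3,4)->(2,4) | p2:(2,2)->(2,3)
Step 3: p0:(2,2)->(2,3) | p1:(2,4)->(2,5)->EXIT | p2:(2,3)->(2,4)
Step 4: p0:(2,3)->(2,4) | p1:escaped | p2:(2,4)->(2,5)->EXIT
Step 5: p0:(2,4)->(2,5)->EXIT | p1:escaped | p2:escaped
Exit steps: [5, 3, 4]
First to escape: p1 at step 3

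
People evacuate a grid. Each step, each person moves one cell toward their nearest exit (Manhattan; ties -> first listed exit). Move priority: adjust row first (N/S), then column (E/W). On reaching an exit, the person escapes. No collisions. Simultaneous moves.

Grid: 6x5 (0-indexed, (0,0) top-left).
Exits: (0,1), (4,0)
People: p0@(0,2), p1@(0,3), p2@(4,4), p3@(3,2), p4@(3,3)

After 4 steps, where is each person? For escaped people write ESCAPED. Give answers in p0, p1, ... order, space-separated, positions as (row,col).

Step 1: p0:(0,2)->(0,1)->EXIT | p1:(0,3)->(0,2) | p2:(4,4)->(4,3) | p3:(3,2)->(4,2) | p4:(3,3)->(4,3)
Step 2: p0:escaped | p1:(0,2)->(0,1)->EXIT | p2:(4,3)->(4,2) | p3:(4,2)->(4,1) | p4:(4,3)->(4,2)
Step 3: p0:escaped | p1:escaped | p2:(4,2)->(4,1) | p3:(4,1)->(4,0)->EXIT | p4:(4,2)->(4,1)
Step 4: p0:escaped | p1:escaped | p2:(4,1)->(4,0)->EXIT | p3:escaped | p4:(4,1)->(4,0)->EXIT

ESCAPED ESCAPED ESCAPED ESCAPED ESCAPED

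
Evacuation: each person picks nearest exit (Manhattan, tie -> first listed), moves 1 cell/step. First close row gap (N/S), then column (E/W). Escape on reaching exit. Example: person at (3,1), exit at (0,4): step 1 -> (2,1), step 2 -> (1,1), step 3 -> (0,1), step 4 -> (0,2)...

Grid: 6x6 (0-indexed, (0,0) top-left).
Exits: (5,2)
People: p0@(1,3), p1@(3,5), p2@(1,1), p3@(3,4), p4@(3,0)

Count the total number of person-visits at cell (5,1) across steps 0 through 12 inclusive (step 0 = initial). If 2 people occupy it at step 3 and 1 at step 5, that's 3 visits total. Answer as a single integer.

Step 0: p0@(1,3) p1@(3,5) p2@(1,1) p3@(3,4) p4@(3,0) -> at (5,1): 0 [-], cum=0
Step 1: p0@(2,3) p1@(4,5) p2@(2,1) p3@(4,4) p4@(4,0) -> at (5,1): 0 [-], cum=0
Step 2: p0@(3,3) p1@(5,5) p2@(3,1) p3@(5,4) p4@(5,0) -> at (5,1): 0 [-], cum=0
Step 3: p0@(4,3) p1@(5,4) p2@(4,1) p3@(5,3) p4@(5,1) -> at (5,1): 1 [p4], cum=1
Step 4: p0@(5,3) p1@(5,3) p2@(5,1) p3@ESC p4@ESC -> at (5,1): 1 [p2], cum=2
Step 5: p0@ESC p1@ESC p2@ESC p3@ESC p4@ESC -> at (5,1): 0 [-], cum=2
Total visits = 2

Answer: 2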